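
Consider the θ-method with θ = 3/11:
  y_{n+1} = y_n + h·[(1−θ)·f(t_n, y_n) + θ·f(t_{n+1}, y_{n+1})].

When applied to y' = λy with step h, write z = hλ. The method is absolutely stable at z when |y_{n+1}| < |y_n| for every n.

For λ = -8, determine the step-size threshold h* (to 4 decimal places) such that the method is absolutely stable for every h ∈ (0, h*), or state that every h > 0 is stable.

(-4.4000,0); λ=-8 ⇒ h* = (22/5)/8 = 0.5500.

With y'=λy (z=hλ):
  y_{n+1} = y_n + z·[8/11·y_n + 3/11·y_{n+1}] ⇒ (1 − 3/11z)y_{n+1} = (1 + 8/11z)y_n
  ⇒ R(z) = (1 + 8/11z)/(1 − 3/11z).

Boundary: |R(x)|=1, x<0.
x=-1.78: |R|=0.1983
R=−1: 1+8/11x = −1+3/11x ⇒ -5/11x=2 ⇒ x=2/(-5/11)=-4.4000
Confirm numerically:
  x=-3.780: |R|=0.86124 <1
  x=-3.418: |R|=0.76898 <1
  x=-2.676: |R|=0.54698 <1
  x=-2.359: |R|=0.43547 <1
  x=-4.941: |R|=1.10475 >1
  x=-4.675: |R|=1.05495 >1
  x=-4.578: |R|=1.03598 >1
So |R|<1 on (-4.4000, 0).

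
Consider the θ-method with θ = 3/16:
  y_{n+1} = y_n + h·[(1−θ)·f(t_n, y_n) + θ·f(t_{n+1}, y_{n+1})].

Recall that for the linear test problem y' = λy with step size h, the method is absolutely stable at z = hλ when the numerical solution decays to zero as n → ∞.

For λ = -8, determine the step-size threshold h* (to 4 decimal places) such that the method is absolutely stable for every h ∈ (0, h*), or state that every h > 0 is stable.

(-3.2000,0); λ=-8 ⇒ h* = (16/5)/8 = 0.4000.

On y'=λy, z=hλ:
  y_{n+1} = y_n + z·[13/16·y_n + 3/16·y_{n+1}] ⇒ (1 − 3/16z)y_{n+1} = (1 + 13/16z)y_n
  so R(z) = (1 + 13/16z)/(1 − 3/16z).

Boundary: |R(x)|=1, x<0.
x=-1.48: |R|=0.1585
R=−1: 1+13/16x = −1+3/16x ⇒ -5/8x=2 ⇒ x=2/(-5/8)=-3.2000
Confirm numerically:
  x=-3.155: |R|=0.98233 <1
  x=-2.152: |R|=0.53331 <1
  x=-1.591: |R|=0.22544 <1
  x=-3.496: |R|=1.11175 >1
  x=-3.260: |R|=1.02327 >1
Stable set (-3.2000, 0).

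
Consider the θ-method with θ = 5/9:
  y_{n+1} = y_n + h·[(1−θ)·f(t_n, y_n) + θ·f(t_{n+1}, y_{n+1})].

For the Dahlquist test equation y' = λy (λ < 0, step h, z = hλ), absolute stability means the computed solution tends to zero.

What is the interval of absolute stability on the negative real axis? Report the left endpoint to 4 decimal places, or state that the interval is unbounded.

Test eqn y'=λy, z=hλ:
  y_{n+1} = y_n + z·[4/9·y_n + 5/9·y_{n+1}] ⇒ (1 − 5/9z)y_{n+1} = (1 + 4/9z)y_n
  R(z) = (1 + 4/9z)/(1 − 5/9z).

Need |R(x)|<1, x<0.
x=-1.48: |R|=0.1878
x=-2: |R|=0.0526
x=-10: |R|=0.5254
x=-100: |R|=0.7682
θ=5/9≥1/2 ⇒ |1+4/9x|<|1−5/9x| ∀x<0 ⇒ stable on all of ℝ⁻.

interval (−∞, 0).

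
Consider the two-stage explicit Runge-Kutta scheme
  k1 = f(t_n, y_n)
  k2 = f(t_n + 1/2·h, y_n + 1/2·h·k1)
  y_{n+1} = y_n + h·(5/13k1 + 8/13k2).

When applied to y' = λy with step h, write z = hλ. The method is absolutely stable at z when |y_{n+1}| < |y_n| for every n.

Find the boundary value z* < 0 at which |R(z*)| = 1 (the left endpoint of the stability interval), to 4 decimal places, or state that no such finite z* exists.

Test eqn y'=λy, z=hλ:
  k1=λy_n ⇒ h·k1=z·y_n;  k2=λ(1+1/2z)y_n ⇒ h·k2=z(1+1/2z)y_n
  y_{n+1}/y_n = 1 + 5/13z + 8/13z(1+1/2z) = 1 + z + 4/13z²
  so R(z) = 1 + z + 4/13z².

Find x<0 with |R(x)|<1.
x=-0.97: |R|=0.3195
R=1: x+4/13x²=0 ⇒ x=−13/4=-3.2500; min R=1−1/(4·4/13)=0.1875>−1
Confirm numerically:
  x=-3.100: |R|=0.85692 <1
  x=-2.827: |R|=0.63206 <1
  x=-2.709: |R|=0.54906 <1
  x=-1.734: |R|=0.19116 <1
  x=-3.615: |R|=1.40599 >1
  x=-3.550: |R|=1.32769 >1
  x=-3.433: |R|=1.19330 >1
So |R|<1 on (-3.2500, 0).

z* = -3.2500.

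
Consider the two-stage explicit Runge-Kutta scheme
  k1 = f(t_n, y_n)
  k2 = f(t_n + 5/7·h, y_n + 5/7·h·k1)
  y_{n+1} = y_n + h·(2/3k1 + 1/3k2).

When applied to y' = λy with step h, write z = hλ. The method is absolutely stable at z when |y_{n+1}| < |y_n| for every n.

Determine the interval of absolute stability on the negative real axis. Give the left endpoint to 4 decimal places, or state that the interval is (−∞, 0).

On y'=λy, z=hλ:
  k1=λy_n ⇒ h·k1=z·y_n;  k2=λ(1+5/7z)y_n ⇒ h·k2=z(1+5/7z)y_n
  y_{n+1}/y_n = 1 + 2/3z + 1/3z(1+5/7z) = 1 + z + 5/21z²
  R(z) = 1 + z + 5/21z².

Need |R(x)|<1, x<0.
x=-0.79: |R|=0.3586
R=1: x+5/21x²=0 ⇒ x=−21/5=-4.2000; min R=1−1/(4·5/21)=-0.0500>−1
Confirm numerically:
  x=-4.140: |R|=0.94086 <1
  x=-2.973: |R|=0.13146 <1
  x=-1.873: |R|=0.03773 <1
  x=-4.799: |R|=1.68443 >1
  x=-4.511: |R|=1.33403 >1
  x=-4.502: |R|=1.32372 >1
Interval (-4.2000, 0).

(-4.2000, 0).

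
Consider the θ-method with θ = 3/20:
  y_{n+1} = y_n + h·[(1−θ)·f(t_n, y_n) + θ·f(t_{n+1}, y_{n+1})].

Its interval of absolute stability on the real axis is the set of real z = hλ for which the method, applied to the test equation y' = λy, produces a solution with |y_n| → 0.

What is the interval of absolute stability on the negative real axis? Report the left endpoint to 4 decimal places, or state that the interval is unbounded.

Test eqn y'=λy, z=hλ:
  y_{n+1} = y_n + z·[17/20·y_n + 3/20·y_{n+1}] ⇒ (1 − 3/20z)y_{n+1} = (1 + 17/20z)y_n
  Hence R(z) = (1 + 17/20z)/(1 − 3/20z).

Solve |R(x)|<1 on ℝ⁻.
x=-1.59: |R|=0.2838
R=−1: 1+17/20x = −1+3/20x ⇒ -7/10x=2 ⇒ x=2/(-7/10)=-2.8571
Confirm numerically:
  x=-2.560: |R|=0.84971 <1
  x=-2.529: |R|=0.83347 <1
  x=-1.780: |R|=0.40489 <1
  x=-3.300: |R|=1.20736 >1
  x=-3.123: |R|=1.12673 >1
  x=-3.056: |R|=1.09545 >1
Stable set (-2.8571, 0).

z∈(-2.8571,0).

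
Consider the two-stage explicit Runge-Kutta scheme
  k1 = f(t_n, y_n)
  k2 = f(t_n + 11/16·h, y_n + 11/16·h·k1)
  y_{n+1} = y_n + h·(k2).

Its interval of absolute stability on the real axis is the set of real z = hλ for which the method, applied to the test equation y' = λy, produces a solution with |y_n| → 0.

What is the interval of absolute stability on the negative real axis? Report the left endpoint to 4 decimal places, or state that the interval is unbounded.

z∈(-1.4545,0).

Test eqn y'=λy, z=hλ:
  k1=λy_n ⇒ h·k1=z·y_n;  k2=λ(1+11/16z)y_n ⇒ h·k2=z(1+11/16z)y_n
  y_{n+1}/y_n = 1 + z(1+11/16z) = 1 + z + 11/16z²
  ⇒ R(z) = 1 + z + 11/16z².

Solve |R(x)|<1 on ℝ⁻.
x=-0.78: |R|=0.6383
R=1: x+11/16x²=0 ⇒ x=−16/11=-1.4545; min R=1−1/(4·11/16)=0.6364>−1
Confirm numerically:
  x=-1.344: |R|=0.89786 <1
  x=-1.242: |R|=0.81851 <1
  x=-0.909: |R|=0.65907 <1
  x=-0.587: |R|=0.64989 <1
  x=-1.979: |R|=1.71355 >1
  x=-1.765: |R|=1.37672 >1
  x=-1.671: |R|=1.24867 >1
Stable set (-1.4545, 0).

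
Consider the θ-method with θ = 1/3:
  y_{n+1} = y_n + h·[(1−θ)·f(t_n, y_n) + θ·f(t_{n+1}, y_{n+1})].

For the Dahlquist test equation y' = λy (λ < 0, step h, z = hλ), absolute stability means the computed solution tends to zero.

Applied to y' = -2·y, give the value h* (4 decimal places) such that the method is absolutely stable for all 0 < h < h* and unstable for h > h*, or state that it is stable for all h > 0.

Test eqn y'=λy, z=hλ:
  y_{n+1} = y_n + z·[2/3·y_n + 1/3·y_{n+1}] ⇒ (1 − 1/3z)y_{n+1} = (1 + 2/3z)y_n
  R(z) = (1 + 2/3z)/(1 − 1/3z).

Boundary: |R(x)|=1, x<0.
x=-1.17: |R|=0.1583
R=−1: 1+2/3x = −1+1/3x ⇒ -1/3x=2 ⇒ x=2/(-1/3)=-6.0000
Confirm numerically:
  x=-5.630: |R|=0.95713 <1
  x=-5.360: |R|=0.92344 <1
  x=-3.998: |R|=0.71392 <1
  x=-3.841: |R|=0.68440 <1
  x=-6.130: |R|=1.01424 >1
  x=-6.110: |R|=1.01207 >1
So |R|<1 on (-6.0000, 0).

(-6.0000,0); λ=-2 ⇒ h* = (6)/2 = 3.0000.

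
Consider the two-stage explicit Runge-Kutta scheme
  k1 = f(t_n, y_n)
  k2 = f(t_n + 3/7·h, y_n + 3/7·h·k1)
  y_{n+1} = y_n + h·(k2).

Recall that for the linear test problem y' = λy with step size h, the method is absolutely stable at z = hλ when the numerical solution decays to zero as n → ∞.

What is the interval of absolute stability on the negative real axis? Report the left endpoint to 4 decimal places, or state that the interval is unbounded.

(-2.3333, 0).

On y'=λy, z=hλ:
  k1=λy_n ⇒ h·k1=z·y_n;  k2=λ(1+3/7z)y_n ⇒ h·k2=z(1+3/7z)y_n
  y_{n+1}/y_n = 1 + z(1+3/7z) = 1 + z + 3/7z²
  so R(z) = 1 + z + 3/7z².

Boundary: |R(x)|=1, x<0.
x=-1.69: |R|=0.5340
R=1: x+3/7x²=0 ⇒ x=−7/3=-2.3333; min R=1−1/(4·3/7)=0.4167>−1
Confirm numerically:
  x=-2.188: |R|=0.86372 <1
  x=-1.866: |R|=0.62627 <1
  x=-1.593: |R|=0.49456 <1
  x=-1.581: |R|=0.49024 <1
  x=-2.622: |R|=1.32438 >1
  x=-2.558: |R|=1.24630 >1
  x=-2.555: |R|=1.24272 >1
So |R|<1 on (-2.3333, 0).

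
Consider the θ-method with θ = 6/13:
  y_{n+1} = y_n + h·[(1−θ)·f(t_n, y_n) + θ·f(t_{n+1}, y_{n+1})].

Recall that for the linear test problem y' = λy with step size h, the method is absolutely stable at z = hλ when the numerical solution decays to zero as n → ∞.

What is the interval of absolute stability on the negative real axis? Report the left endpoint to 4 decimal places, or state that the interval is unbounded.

Set f=λy, z=hλ:
  y_{n+1} = y_n + z·[7/13·y_n + 6/13·y_{n+1}] ⇒ (1 − 6/13z)y_{n+1} = (1 + 7/13z)y_n
  Hence R(z) = (1 + 7/13z)/(1 − 6/13z).

Boundary: |R(x)|=1, x<0.
x=-1.39: |R|=0.1532
R=−1: 1+7/13x = −1+6/13x ⇒ -1/13x=2 ⇒ x=2/(-1/13)=-26.0000
Confirm numerically:
  x=-25.246: |R|=0.99542 <1
  x=-15.141: |R|=0.89543 <1
  x=-13.494: |R|=0.86691 <1
  x=-26.442: |R|=1.00257 >1
  x=-26.321: |R|=1.00188 >1
  x=-26.088: |R|=1.00052 >1
Interval (-26.0000, 0).

z∈(-26.0000,0).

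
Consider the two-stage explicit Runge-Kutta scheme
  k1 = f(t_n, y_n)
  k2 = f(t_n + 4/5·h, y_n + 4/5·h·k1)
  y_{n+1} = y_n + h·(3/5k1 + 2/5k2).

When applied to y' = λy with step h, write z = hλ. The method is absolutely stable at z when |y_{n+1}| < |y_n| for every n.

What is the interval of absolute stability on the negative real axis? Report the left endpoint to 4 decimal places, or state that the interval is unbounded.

With y'=λy (z=hλ):
  k1=λy_n ⇒ h·k1=z·y_n;  k2=λ(1+4/5z)y_n ⇒ h·k2=z(1+4/5z)y_n
  y_{n+1}/y_n = 1 + 3/5z + 2/5z(1+4/5z) = 1 + z + 8/25z²
  R(z) = 1 + z + 8/25z².

Solve |R(x)|<1 on ℝ⁻.
x=-0.47: |R|=0.6007
R=1: x+8/25x²=0 ⇒ x=−25/8=-3.1250; min R=1−1/(4·8/25)=0.2188>−1
Confirm numerically:
  x=-2.665: |R|=0.60771 <1
  x=-2.290: |R|=0.38811 <1
  x=-1.529: |R|=0.21911 <1
  x=-3.645: |R|=1.60653 >1
  x=-3.488: |R|=1.40517 >1
  x=-3.335: |R|=1.22411 >1
Interval (-3.1250, 0).

z∈(-3.1250,0).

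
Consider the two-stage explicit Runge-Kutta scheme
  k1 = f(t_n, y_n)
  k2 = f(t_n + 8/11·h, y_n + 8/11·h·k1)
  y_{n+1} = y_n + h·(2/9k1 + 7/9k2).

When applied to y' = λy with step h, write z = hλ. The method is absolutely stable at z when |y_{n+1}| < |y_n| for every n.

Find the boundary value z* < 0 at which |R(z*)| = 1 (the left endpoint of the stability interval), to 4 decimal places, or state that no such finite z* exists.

z* = -1.7679.

Set f=λy, z=hλ:
  k1=λy_n ⇒ h·k1=z·y_n;  k2=λ(1+8/11z)y_n ⇒ h·k2=z(1+8/11z)y_n
  y_{n+1}/y_n = 1 + 2/9z + 7/9z(1+8/11z) = 1 + z + 56/99z²
  R(z) = 1 + z + 56/99z².

Need |R(x)|<1, x<0.
x=-1.09: |R|=0.5821
R=1: x+56/99x²=0 ⇒ x=−99/56=-1.7679; min R=1−1/(4·56/99)=0.5580>−1
Confirm numerically:
  x=-1.583: |R|=0.83447 <1
  x=-1.038: |R|=0.57146 <1
  x=-1.024: |R|=0.56913 <1
  x=-0.859: |R|=0.55839 <1
  x=-2.327: |R|=1.73599 >1
  x=-2.262: |R|=1.63226 >1
Stable set (-1.7679, 0).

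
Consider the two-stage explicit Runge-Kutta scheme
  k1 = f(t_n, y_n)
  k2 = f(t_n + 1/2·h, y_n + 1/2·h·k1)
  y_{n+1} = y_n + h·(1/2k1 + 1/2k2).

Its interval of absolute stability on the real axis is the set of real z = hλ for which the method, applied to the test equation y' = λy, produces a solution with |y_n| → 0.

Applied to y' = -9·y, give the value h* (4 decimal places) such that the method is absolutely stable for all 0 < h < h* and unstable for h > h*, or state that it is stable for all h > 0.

(-4.0000,0); λ=-9 ⇒ h* = (4)/9 = 0.4444.

With y'=λy (z=hλ):
  k1=λy_n ⇒ h·k1=z·y_n;  k2=λ(1+1/2z)y_n ⇒ h·k2=z(1+1/2z)y_n
  y_{n+1}/y_n = 1 + 1/2z + 1/2z(1+1/2z) = 1 + z + 1/4z²
  R(z) = 1 + z + 1/4z².

Solve |R(x)|<1 on ℝ⁻.
x=-1.58: |R|=0.0441
R=1: x+1/4x²=0 ⇒ x=−4=-4.0000; min R=1−1/(4·1/4)=0.0000>−1
Confirm numerically:
  x=-3.978: |R|=0.97812 <1
  x=-3.502: |R|=0.56400 <1
  x=-2.125: |R|=0.00391 <1
  x=-1.708: |R|=0.02132 <1
  x=-4.156: |R|=1.16208 >1
  x=-4.059: |R|=1.05987 >1
Interval (-4.0000, 0).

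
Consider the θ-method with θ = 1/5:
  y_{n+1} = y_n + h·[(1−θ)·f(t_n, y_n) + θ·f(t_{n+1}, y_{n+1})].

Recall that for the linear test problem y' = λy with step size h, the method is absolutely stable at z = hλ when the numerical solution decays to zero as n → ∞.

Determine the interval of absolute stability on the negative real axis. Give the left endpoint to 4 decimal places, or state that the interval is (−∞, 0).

(-3.3333, 0).

With y'=λy (z=hλ):
  y_{n+1} = y_n + z·[4/5·y_n + 1/5·y_{n+1}] ⇒ (1 − 1/5z)y_{n+1} = (1 + 4/5z)y_n
  so R(z) = (1 + 4/5z)/(1 − 1/5z).

Solve |R(x)|<1 on ℝ⁻.
x=-0.75: |R|=0.3478
R=−1: 1+4/5x = −1+1/5x ⇒ -3/5x=2 ⇒ x=2/(-3/5)=-3.3333
Confirm numerically:
  x=-2.531: |R|=0.68039 <1
  x=-1.965: |R|=0.41062 <1
  x=-1.572: |R|=0.19598 <1
  x=-1.469: |R|=0.13542 <1
  x=-3.811: |R|=1.16264 >1
  x=-3.375: |R|=1.01493 >1
Stable set (-3.3333, 0).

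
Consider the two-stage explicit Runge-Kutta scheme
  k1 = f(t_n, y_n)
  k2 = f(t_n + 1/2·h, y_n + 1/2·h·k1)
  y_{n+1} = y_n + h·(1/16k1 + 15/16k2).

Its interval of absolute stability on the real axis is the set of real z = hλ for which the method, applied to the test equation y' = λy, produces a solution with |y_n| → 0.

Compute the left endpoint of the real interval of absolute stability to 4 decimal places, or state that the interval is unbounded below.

Set f=λy, z=hλ:
  k1=λy_n ⇒ h·k1=z·y_n;  k2=λ(1+1/2z)y_n ⇒ h·k2=z(1+1/2z)y_n
  y_{n+1}/y_n = 1 + 1/16z + 15/16z(1+1/2z) = 1 + z + 15/32z²
  Hence R(z) = 1 + z + 15/32z².

Need |R(x)|<1, x<0.
x=-1.06: |R|=0.4667
R=1: x+15/32x²=0 ⇒ x=−32/15=-2.1333; min R=1−1/(4·15/32)=0.4667>−1
Confirm numerically:
  x=-1.924: |R|=0.81121 <1
  x=-1.797: |R|=0.71669 <1
  x=-1.511: |R|=0.55921 <1
  x=-2.531: |R|=1.47179 >1
  x=-2.262: |R|=1.13643 >1
So |R|<1 on (-2.1333, 0).

z* = -2.1333.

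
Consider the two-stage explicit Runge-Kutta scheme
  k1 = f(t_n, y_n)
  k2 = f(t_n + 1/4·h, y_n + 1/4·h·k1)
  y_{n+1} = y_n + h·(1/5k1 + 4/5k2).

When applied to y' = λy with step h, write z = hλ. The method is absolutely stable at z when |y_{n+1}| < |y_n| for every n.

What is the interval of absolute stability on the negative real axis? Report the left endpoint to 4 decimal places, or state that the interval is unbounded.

With y'=λy (z=hλ):
  k1=λy_n ⇒ h·k1=z·y_n;  k2=λ(1+1/4z)y_n ⇒ h·k2=z(1+1/4z)y_n
  y_{n+1}/y_n = 1 + 1/5z + 4/5z(1+1/4z) = 1 + z + 1/5z²
  so R(z) = 1 + z + 1/5z².

Find x<0 with |R(x)|<1.
x=-1.37: |R|=0.0054
R=1: x+1/5x²=0 ⇒ x=−5=-5.0000; min R=1−1/(4·1/5)=-0.2500>−1
Confirm numerically:
  x=-4.741: |R|=0.75442 <1
  x=-4.091: |R|=0.25626 <1
  x=-3.591: |R|=0.01194 <1
  x=-5.347: |R|=1.37108 >1
  x=-5.161: |R|=1.16618 >1
So |R|<1 on (-5.0000, 0).

(-5.0000, 0).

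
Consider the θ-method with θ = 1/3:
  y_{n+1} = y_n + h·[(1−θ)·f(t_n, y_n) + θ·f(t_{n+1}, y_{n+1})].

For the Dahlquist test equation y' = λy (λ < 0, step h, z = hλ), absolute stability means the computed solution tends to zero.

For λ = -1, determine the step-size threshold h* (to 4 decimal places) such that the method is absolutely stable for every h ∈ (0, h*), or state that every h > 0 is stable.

Set f=λy, z=hλ:
  y_{n+1} = y_n + z·[2/3·y_n + 1/3·y_{n+1}] ⇒ (1 − 1/3z)y_{n+1} = (1 + 2/3z)y_n
  ⇒ R(z) = (1 + 2/3z)/(1 − 1/3z).

Boundary: |R(x)|=1, x<0.
x=-1.13: |R|=0.1792
R=−1: 1+2/3x = −1+1/3x ⇒ -1/3x=2 ⇒ x=2/(-1/3)=-6.0000
Confirm numerically:
  x=-4.746: |R|=0.83811 <1
  x=-3.127: |R|=0.53109 <1
  x=-2.906: |R|=0.47613 <1
  x=-6.126: |R|=1.01381 >1
  x=-6.091: |R|=1.01001 >1
  x=-6.079: |R|=1.00870 >1
Interval (-6.0000, 0).

(-6.0000,0); λ=-1 ⇒ h* = (6)/1 = 6.0000.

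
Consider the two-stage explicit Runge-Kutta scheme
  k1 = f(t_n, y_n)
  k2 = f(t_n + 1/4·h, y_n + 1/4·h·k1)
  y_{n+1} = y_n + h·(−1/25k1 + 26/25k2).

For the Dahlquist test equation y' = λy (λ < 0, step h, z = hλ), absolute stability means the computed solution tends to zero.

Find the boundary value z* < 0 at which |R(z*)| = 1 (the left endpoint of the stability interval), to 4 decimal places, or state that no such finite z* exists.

left endpoint -3.8462.

With y'=λy (z=hλ):
  k1=λy_n ⇒ h·k1=z·y_n;  k2=λ(1+1/4z)y_n ⇒ h·k2=z(1+1/4z)y_n
  y_{n+1}/y_n = 1 − 1/25z + 26/25z(1+1/4z) = 1 + z + 13/50z²
  so R(z) = 1 + z + 13/50z².

Need |R(x)|<1, x<0.
x=-0.82: |R|=0.3548
R=1: x+13/50x²=0 ⇒ x=−50/13=-3.8462; min R=1−1/(4·13/50)=0.0385>−1
Confirm numerically:
  x=-3.329: |R|=0.55238 <1
  x=-3.029: |R|=0.35646 <1
  x=-2.898: |R|=0.28559 <1
  x=-1.617: |R|=0.06282 <1
  x=-4.417: |R|=1.65557 >1
  x=-4.182: |R|=1.36517 >1
  x=-3.950: |R|=1.10665 >1
Stable set (-3.8462, 0).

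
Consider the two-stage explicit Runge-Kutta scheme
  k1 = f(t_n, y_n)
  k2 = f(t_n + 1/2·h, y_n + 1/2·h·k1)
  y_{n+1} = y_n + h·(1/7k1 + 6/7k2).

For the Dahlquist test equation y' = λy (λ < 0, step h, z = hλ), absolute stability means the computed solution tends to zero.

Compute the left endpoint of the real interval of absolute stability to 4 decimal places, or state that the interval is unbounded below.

With y'=λy (z=hλ):
  k1=λy_n ⇒ h·k1=z·y_n;  k2=λ(1+1/2z)y_n ⇒ h·k2=z(1+1/2z)y_n
  y_{n+1}/y_n = 1 + 1/7z + 6/7z(1+1/2z) = 1 + z + 3/7z²
  ⇒ R(z) = 1 + z + 3/7z².

Boundary: |R(x)|=1, x<0.
x=-1.78: |R|=0.5779
R=1: x+3/7x²=0 ⇒ x=−7/3=-2.3333; min R=1−1/(4·3/7)=0.4167>−1
Confirm numerically:
  x=-2.240: |R|=0.91040 <1
  x=-1.792: |R|=0.58426 <1
  x=-1.412: |R|=0.44246 <1
  x=-0.973: |R|=0.43274 <1
  x=-2.833: |R|=1.60667 >1
  x=-2.561: |R|=1.24988 >1
  x=-2.485: |R|=1.16152 >1
Stable set (-2.3333, 0).

z* = -2.3333.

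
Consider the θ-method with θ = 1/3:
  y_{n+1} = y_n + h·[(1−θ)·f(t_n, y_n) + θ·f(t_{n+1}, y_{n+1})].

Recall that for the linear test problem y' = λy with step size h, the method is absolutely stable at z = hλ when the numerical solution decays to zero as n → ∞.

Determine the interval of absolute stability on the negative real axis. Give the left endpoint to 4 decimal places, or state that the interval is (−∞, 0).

(-6.0000, 0).

With y'=λy (z=hλ):
  y_{n+1} = y_n + z·[2/3·y_n + 1/3·y_{n+1}] ⇒ (1 − 1/3z)y_{n+1} = (1 + 2/3z)y_n
  so R(z) = (1 + 2/3z)/(1 − 1/3z).

Need |R(x)|<1, x<0.
x=-1.09: |R|=0.2005
R=−1: 1+2/3x = −1+1/3x ⇒ -1/3x=2 ⇒ x=2/(-1/3)=-6.0000
Confirm numerically:
  x=-4.610: |R|=0.81735 <1
  x=-4.511: |R|=0.80176 <1
  x=-2.704: |R|=0.42216 <1
  x=-6.543: |R|=1.05690 >1
  x=-6.159: |R|=1.01736 >1
Stable set (-6.0000, 0).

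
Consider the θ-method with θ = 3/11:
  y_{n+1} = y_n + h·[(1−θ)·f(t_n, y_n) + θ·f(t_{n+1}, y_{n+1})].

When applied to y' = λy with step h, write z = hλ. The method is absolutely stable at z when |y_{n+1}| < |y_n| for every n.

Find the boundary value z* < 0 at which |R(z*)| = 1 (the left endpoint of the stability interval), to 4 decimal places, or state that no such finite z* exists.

z* = -4.4000.

Test eqn y'=λy, z=hλ:
  y_{n+1} = y_n + z·[8/11·y_n + 3/11·y_{n+1}] ⇒ (1 − 3/11z)y_{n+1} = (1 + 8/11z)y_n
  R(z) = (1 + 8/11z)/(1 − 3/11z).

Find x<0 with |R(x)|<1.
x=-1.14: |R|=0.1304
R=−1: 1+8/11x = −1+3/11x ⇒ -5/11x=2 ⇒ x=2/(-5/11)=-4.4000
Confirm numerically:
  x=-4.263: |R|=0.97121 <1
  x=-3.619: |R|=0.82134 <1
  x=-3.057: |R|=0.66710 <1
  x=-2.303: |R|=0.41454 <1
  x=-4.920: |R|=1.10093 >1
  x=-4.564: |R|=1.03321 >1
So |R|<1 on (-4.4000, 0).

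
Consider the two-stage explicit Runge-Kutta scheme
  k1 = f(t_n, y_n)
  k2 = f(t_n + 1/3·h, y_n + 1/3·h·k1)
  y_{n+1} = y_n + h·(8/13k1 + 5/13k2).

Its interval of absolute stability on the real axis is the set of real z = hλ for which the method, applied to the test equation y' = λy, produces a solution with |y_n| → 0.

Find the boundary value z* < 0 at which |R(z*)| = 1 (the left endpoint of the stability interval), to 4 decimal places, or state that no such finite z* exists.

z* = -7.8000.

With y'=λy (z=hλ):
  k1=λy_n ⇒ h·k1=z·y_n;  k2=λ(1+1/3z)y_n ⇒ h·k2=z(1+1/3z)y_n
  y_{n+1}/y_n = 1 + 8/13z + 5/13z(1+1/3z) = 1 + z + 5/39z²
  R(z) = 1 + z + 5/39z².

Need |R(x)|<1, x<0.
x=-1.62: |R|=0.2835
R=1: x+5/39x²=0 ⇒ x=−39/5=-7.8000; min R=1−1/(4·5/39)=-0.9500>−1
Confirm numerically:
  x=-6.801: |R|=0.12895 <1
  x=-6.733: |R|=0.07896 <1
  x=-6.372: |R|=0.16657 <1
  x=-3.965: |R|=0.94946 <1
  x=-8.317: |R|=1.55127 >1
  x=-8.187: |R|=1.40620 >1
  x=-8.002: |R|=1.20723 >1
So |R|<1 on (-7.8000, 0).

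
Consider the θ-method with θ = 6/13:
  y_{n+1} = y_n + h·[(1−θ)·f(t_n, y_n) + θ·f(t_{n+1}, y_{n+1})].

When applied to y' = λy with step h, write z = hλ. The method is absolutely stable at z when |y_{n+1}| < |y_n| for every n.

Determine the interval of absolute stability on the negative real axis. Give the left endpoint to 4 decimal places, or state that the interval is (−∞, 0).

On y'=λy, z=hλ:
  y_{n+1} = y_n + z·[7/13·y_n + 6/13·y_{n+1}] ⇒ (1 − 6/13z)y_{n+1} = (1 + 7/13z)y_n
  so R(z) = (1 + 7/13z)/(1 − 6/13z).

Boundary: |R(x)|=1, x<0.
x=-0.32: |R|=0.7212
R=−1: 1+7/13x = −1+6/13x ⇒ -1/13x=2 ⇒ x=2/(-1/13)=-26.0000
Confirm numerically:
  x=-23.864: |R|=0.98632 <1
  x=-21.315: |R|=0.96675 <1
  x=-21.284: |R|=0.96648 <1
  x=-14.775: |R|=0.88957 <1
  x=-26.262: |R|=1.00154 >1
  x=-26.076: |R|=1.00045 >1
So |R|<1 on (-26.0000, 0).

(-26.0000, 0).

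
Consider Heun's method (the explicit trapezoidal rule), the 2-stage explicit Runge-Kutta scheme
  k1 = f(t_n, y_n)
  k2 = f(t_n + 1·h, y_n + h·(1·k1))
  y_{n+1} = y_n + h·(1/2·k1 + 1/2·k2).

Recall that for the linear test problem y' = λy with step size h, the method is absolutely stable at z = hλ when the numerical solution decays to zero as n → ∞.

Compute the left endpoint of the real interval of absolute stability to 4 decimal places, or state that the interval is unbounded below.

Test eqn y'=λy, z=hλ:
  order 2, 2-stage ⇒ R(z)=1+z+z^2/2
  (e.g. R(-1.44)=0.59680, |R|=0.59680)

Find x<0 with |R(x)|<1.
x=-1.44: |R|=0.5968
|R(-2.16)|=1.1728 |R(-1.72)|=0.7592 |R(-0.58)|=0.5882
Bisect:
  x_lo=-2.8420 |R|=2.1964  x_hi=-0.3778 |R|=0.6935
  mid=-1.60990 |R|=0.68599 →hi
  mid=-2.22594 |R|=1.25146 →lo
  mid=-1.91792 |R|=0.92129 →hi
  mid=-2.07193 |R|=1.07452 →lo
  mid=-1.99492 |R|=0.99494 →hi
  mid=-2.03343 |R|=1.03399 →lo
  mid=-2.01418 |R|=1.01428 →lo
  mid=-2.00455 |R|=1.00456 →lo
  mid=-1.99974 |R|=0.99974 →hi
  ...
  [-2.00004,-1.99989] ⇒ x*=-2.0000
Stable set (-2.0000, 0).

left endpoint -2.0000.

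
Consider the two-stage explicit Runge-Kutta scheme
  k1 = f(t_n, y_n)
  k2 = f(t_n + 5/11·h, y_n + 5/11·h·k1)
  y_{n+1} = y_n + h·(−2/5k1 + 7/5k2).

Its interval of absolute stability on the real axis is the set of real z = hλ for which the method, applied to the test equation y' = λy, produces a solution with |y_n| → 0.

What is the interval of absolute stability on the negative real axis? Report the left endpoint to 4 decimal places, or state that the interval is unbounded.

z∈(-1.5714,0).

Test eqn y'=λy, z=hλ:
  k1=λy_n ⇒ h·k1=z·y_n;  k2=λ(1+5/11z)y_n ⇒ h·k2=z(1+5/11z)y_n
  y_{n+1}/y_n = 1 − 2/5z + 7/5z(1+5/11z) = 1 + z + 7/11z²
  so R(z) = 1 + z + 7/11z².

Find x<0 with |R(x)|<1.
x=-0.4: |R|=0.7018
R=1: x+7/11x²=0 ⇒ x=−11/7=-1.5714; min R=1−1/(4·7/11)=0.6071>−1
Confirm numerically:
  x=-1.193: |R|=0.71270 <1
  x=-0.997: |R|=0.63555 <1
  x=-0.953: |R|=0.62495 <1
  x=-0.825: |R|=0.60813 <1
  x=-2.110: |R|=1.72315 >1
  x=-1.777: |R|=1.23246 >1
  x=-1.725: |R|=1.16858 >1
Interval (-1.5714, 0).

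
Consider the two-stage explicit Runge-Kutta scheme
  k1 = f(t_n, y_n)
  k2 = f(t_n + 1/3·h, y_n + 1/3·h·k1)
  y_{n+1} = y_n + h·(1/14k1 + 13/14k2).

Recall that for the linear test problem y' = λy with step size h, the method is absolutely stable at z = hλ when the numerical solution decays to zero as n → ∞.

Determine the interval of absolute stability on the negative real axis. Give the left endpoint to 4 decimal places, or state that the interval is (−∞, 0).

(-3.2308, 0).

On y'=λy, z=hλ:
  k1=λy_n ⇒ h·k1=z·y_n;  k2=λ(1+1/3z)y_n ⇒ h·k2=z(1+1/3z)y_n
  y_{n+1}/y_n = 1 + 1/14z + 13/14z(1+1/3z) = 1 + z + 13/42z²
  so R(z) = 1 + z + 13/42z².

Solve |R(x)|<1 on ℝ⁻.
x=-1.24: |R|=0.2359
R=1: x+13/42x²=0 ⇒ x=−42/13=-3.2308; min R=1−1/(4·13/42)=0.1923>−1
Confirm numerically:
  x=-1.857: |R|=0.21038 <1
  x=-1.814: |R|=0.20452 <1
  x=-1.562: |R|=0.19319 <1
  x=-1.512: |R|=0.19562 <1
  x=-3.652: |R|=1.47615 >1
  x=-3.610: |R|=1.42375 >1
Interval (-3.2308, 0).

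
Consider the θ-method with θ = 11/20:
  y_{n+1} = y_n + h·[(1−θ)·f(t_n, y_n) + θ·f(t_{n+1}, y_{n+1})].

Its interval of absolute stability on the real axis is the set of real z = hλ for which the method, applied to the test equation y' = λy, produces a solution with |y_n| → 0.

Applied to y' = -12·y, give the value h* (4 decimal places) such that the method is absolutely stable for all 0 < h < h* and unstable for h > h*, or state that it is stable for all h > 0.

With y'=λy (z=hλ):
  y_{n+1} = y_n + z·[9/20·y_n + 11/20·y_{n+1}] ⇒ (1 − 11/20z)y_{n+1} = (1 + 9/20z)y_n
  ⇒ R(z) = (1 + 9/20z)/(1 − 11/20z).

Solve |R(x)|<1 on ℝ⁻.
x=-0.97: |R|=0.3675
x=-2: |R|=0.0476
x=-10: |R|=0.5385
x=-100: |R|=0.7857
θ=11/20≥1/2 ⇒ |1+9/20x|<|1−11/20x| ∀x<0 ⇒ interval (−∞,0).

unbounded; (−∞, 0). Any h>0 works for λ=-12.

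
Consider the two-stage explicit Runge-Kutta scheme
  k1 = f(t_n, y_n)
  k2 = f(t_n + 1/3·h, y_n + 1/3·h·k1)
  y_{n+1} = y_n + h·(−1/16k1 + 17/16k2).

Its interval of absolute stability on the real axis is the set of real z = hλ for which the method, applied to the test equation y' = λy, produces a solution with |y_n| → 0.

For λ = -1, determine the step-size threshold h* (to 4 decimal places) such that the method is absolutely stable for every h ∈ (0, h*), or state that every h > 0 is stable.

With y'=λy (z=hλ):
  k1=λy_n ⇒ h·k1=z·y_n;  k2=λ(1+1/3z)y_n ⇒ h·k2=z(1+1/3z)y_n
  y_{n+1}/y_n = 1 − 1/16z + 17/16z(1+1/3z) = 1 + z + 17/48z²
  ⇒ R(z) = 1 + z + 17/48z².

Need |R(x)|<1, x<0.
x=-0.59: |R|=0.5333
R=1: x+17/48x²=0 ⇒ x=−48/17=-2.8235; min R=1−1/(4·17/48)=0.2941>−1
Confirm numerically:
  x=-2.424: |R|=0.65700 <1
  x=-2.337: |R|=0.59731 <1
  x=-2.161: |R|=0.49293 <1
  x=-1.228: |R|=0.30608 <1
  x=-3.131: |R|=1.34095 >1
  x=-3.009: |R|=1.19765 >1
Stable set (-2.8235, 0).

(-2.8235,0); λ=-1 ⇒ h* = (48/17)/1 = 2.8235.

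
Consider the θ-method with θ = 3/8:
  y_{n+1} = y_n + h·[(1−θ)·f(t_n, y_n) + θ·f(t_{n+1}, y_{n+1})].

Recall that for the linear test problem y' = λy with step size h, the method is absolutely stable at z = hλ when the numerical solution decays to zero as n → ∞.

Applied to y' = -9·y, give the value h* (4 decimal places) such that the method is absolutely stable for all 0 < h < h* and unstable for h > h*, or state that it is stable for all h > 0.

(-8.0000,0); λ=-9 ⇒ h* = (8)/9 = 0.8889.

With y'=λy (z=hλ):
  y_{n+1} = y_n + z·[5/8·y_n + 3/8·y_{n+1}] ⇒ (1 − 3/8z)y_{n+1} = (1 + 5/8z)y_n
  ⇒ R(z) = (1 + 5/8z)/(1 − 3/8z).

Boundary: |R(x)|=1, x<0.
x=-1.15: |R|=0.1965
R=−1: 1+5/8x = −1+3/8x ⇒ -1/4x=2 ⇒ x=2/(-1/4)=-8.0000
Confirm numerically:
  x=-7.450: |R|=0.96376 <1
  x=-4.228: |R|=0.63527 <1
  x=-3.928: |R|=0.58835 <1
  x=-8.405: |R|=1.02439 >1
  x=-8.299: |R|=1.01818 >1
So |R|<1 on (-8.0000, 0).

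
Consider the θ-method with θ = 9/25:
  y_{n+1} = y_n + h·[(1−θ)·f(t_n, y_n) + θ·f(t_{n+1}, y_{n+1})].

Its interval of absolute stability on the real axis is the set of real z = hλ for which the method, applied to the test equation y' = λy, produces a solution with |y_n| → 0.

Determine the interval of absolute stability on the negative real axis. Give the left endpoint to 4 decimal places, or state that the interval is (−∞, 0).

With y'=λy (z=hλ):
  y_{n+1} = y_n + z·[16/25·y_n + 9/25·y_{n+1}] ⇒ (1 − 9/25z)y_{n+1} = (1 + 16/25z)y_n
  Hence R(z) = (1 + 16/25z)/(1 − 9/25z).

Boundary: |R(x)|=1, x<0.
x=-0.77: |R|=0.3971
R=−1: 1+16/25x = −1+9/25x ⇒ -7/25x=2 ⇒ x=2/(-7/25)=-7.1429
Confirm numerically:
  x=-6.414: |R|=0.93833 <1
  x=-6.319: |R|=0.92956 <1
  x=-5.544: |R|=0.85057 <1
  x=-7.455: |R|=1.02373 >1
  x=-7.408: |R|=1.02025 >1
Interval (-7.1429, 0).

(-7.1429, 0).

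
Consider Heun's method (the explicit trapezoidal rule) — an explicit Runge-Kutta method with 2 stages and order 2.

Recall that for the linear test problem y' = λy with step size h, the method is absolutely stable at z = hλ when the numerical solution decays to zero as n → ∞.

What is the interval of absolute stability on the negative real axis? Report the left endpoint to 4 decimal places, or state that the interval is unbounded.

z∈(-2.0000,0).

Set f=λy, z=hλ:
  order 2, 2-stage ⇒ R(z)=1+z+z^2/2
  (e.g. R(-1.51)=0.63005, |R|=0.63005)

Need |R(x)|<1, x<0.
x=-1.51: |R|=0.6300
|R(-0.72)|=0.5392 |R(-0.66)|=0.5578 |R(-0.51)|=0.6200
Bisect:
  x_lo=-2.6748 |R|=1.9024  x_hi=-0.0576 |R|=0.9441
  mid=-1.36618 |R|=0.56704 →hi
  mid=-2.02047 |R|=1.02068 →lo
  mid=-1.69333 |R|=0.74035 →hi
  mid=-1.85690 |R|=0.86714 →hi
  mid=-1.93869 |R|=0.94057 →hi
  mid=-1.97958 |R|=0.97979 →hi
  mid=-2.00003 |R|=1.00003 →lo
  ...
  [-2.00003,-1.99987] ⇒ x*=-2.0000
Interval (-2.0000, 0).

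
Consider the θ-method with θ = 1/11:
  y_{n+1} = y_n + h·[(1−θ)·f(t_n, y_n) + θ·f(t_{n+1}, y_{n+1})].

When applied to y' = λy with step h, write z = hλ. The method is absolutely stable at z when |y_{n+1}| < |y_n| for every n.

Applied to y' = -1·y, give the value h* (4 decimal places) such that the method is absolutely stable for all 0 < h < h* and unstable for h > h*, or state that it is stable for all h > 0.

(-2.4444,0); λ=-1 ⇒ h* = (22/9)/1 = 2.4444.

Set f=λy, z=hλ:
  y_{n+1} = y_n + z·[10/11·y_n + 1/11·y_{n+1}] ⇒ (1 − 1/11z)y_{n+1} = (1 + 10/11z)y_n
  so R(z) = (1 + 10/11z)/(1 − 1/11z).

Solve |R(x)|<1 on ℝ⁻.
x=-1.79: |R|=0.5395
R=−1: 1+10/11x = −1+1/11x ⇒ -9/11x=2 ⇒ x=2/(-9/11)=-2.4444
Confirm numerically:
  x=-1.917: |R|=0.63250 <1
  x=-1.702: |R|=0.47394 <1
  x=-1.621: |R|=0.41280 <1
  x=-1.211: |R|=0.09090 <1
  x=-2.791: |R|=1.22616 >1
  x=-2.714: |R|=1.17690 >1
Interval (-2.4444, 0).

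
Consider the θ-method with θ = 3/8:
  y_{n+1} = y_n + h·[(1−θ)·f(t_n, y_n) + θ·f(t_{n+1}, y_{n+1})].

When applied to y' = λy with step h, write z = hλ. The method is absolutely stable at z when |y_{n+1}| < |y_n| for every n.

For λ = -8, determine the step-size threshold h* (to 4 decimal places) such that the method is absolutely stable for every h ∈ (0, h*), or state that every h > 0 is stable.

On y'=λy, z=hλ:
  y_{n+1} = y_n + z·[5/8·y_n + 3/8·y_{n+1}] ⇒ (1 − 3/8z)y_{n+1} = (1 + 5/8z)y_n
  ⇒ R(z) = (1 + 5/8z)/(1 − 3/8z).

Solve |R(x)|<1 on ℝ⁻.
x=-1.13: |R|=0.2063
R=−1: 1+5/8x = −1+3/8x ⇒ -1/4x=2 ⇒ x=2/(-1/4)=-8.0000
Confirm numerically:
  x=-6.037: |R|=0.84964 <1
  x=-5.736: |R|=0.82037 <1
  x=-4.016: |R|=0.60255 <1
  x=-3.889: |R|=0.58194 <1
  x=-8.505: |R|=1.03014 >1
  x=-8.349: |R|=1.02112 >1
Interval (-8.0000, 0).

(-8.0000,0); λ=-8 ⇒ h* = (8)/8 = 1.0000.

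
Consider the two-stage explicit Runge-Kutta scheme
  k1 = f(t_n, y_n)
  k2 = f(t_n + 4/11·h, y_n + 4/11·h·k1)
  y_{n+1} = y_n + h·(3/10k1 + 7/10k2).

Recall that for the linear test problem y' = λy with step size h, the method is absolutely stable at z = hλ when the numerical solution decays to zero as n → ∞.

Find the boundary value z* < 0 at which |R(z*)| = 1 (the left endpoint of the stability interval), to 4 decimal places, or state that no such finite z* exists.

left endpoint -3.9286.

Test eqn y'=λy, z=hλ:
  k1=λy_n ⇒ h·k1=z·y_n;  k2=λ(1+4/11z)y_n ⇒ h·k2=z(1+4/11z)y_n
  y_{n+1}/y_n = 1 + 3/10z + 7/10z(1+4/11z) = 1 + z + 14/55z²
  R(z) = 1 + z + 14/55z².

Solve |R(x)|<1 on ℝ⁻.
x=-1.49: |R|=0.0751
R=1: x+14/55x²=0 ⇒ x=−55/14=-3.9286; min R=1−1/(4·14/55)=0.0179>−1
Confirm numerically:
  x=-3.166: |R|=0.38545 <1
  x=-2.734: |R|=0.16867 <1
  x=-1.628: |R|=0.04664 <1
  x=-4.418: |R|=1.55040 >1
  x=-4.369: |R|=1.48980 >1
  x=-4.174: |R|=1.26076 >1
Stable set (-3.9286, 0).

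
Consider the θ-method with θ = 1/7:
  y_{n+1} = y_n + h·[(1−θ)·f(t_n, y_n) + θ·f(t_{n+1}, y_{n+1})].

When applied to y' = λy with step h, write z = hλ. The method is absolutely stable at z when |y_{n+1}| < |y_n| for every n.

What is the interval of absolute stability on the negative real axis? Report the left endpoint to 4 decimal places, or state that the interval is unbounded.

(-2.8000, 0).

With y'=λy (z=hλ):
  y_{n+1} = y_n + z·[6/7·y_n + 1/7·y_{n+1}] ⇒ (1 − 1/7z)y_{n+1} = (1 + 6/7z)y_n
  so R(z) = (1 + 6/7z)/(1 − 1/7z).

Solve |R(x)|<1 on ℝ⁻.
x=-0.74: |R|=0.3307
R=−1: 1+6/7x = −1+1/7x ⇒ -5/7x=2 ⇒ x=2/(-5/7)=-2.8000
Confirm numerically:
  x=-2.704: |R|=0.95054 <1
  x=-2.288: |R|=0.72438 <1
  x=-2.017: |R|=0.56582 <1
  x=-1.497: |R|=0.23326 <1
  x=-2.958: |R|=1.07933 >1
  x=-2.955: |R|=1.07785 >1
So |R|<1 on (-2.8000, 0).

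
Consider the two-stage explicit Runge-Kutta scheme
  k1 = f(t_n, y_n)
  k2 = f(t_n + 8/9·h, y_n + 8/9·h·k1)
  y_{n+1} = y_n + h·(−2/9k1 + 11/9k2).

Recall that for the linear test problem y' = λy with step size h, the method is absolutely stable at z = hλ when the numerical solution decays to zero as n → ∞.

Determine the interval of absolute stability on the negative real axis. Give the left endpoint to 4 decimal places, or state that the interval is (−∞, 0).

Test eqn y'=λy, z=hλ:
  k1=λy_n ⇒ h·k1=z·y_n;  k2=λ(1+8/9z)y_n ⇒ h·k2=z(1+8/9z)y_n
  y_{n+1}/y_n = 1 − 2/9z + 11/9z(1+8/9z) = 1 + z + 88/81z²
  ⇒ R(z) = 1 + z + 88/81z².

Solve |R(x)|<1 on ℝ⁻.
x=-1.78: |R|=2.6622
R=1: x+88/81x²=0 ⇒ x=−81/88=-0.9205; min R=1−1/(4·88/81)=0.7699>−1
Confirm numerically:
  x=-0.813: |R|=0.90509 <1
  x=-0.705: |R|=0.83498 <1
  x=-0.555: |R|=0.77964 <1
  x=-1.372: |R|=1.67306 >1
  x=-1.098: |R|=1.21179 >1
  x=-1.044: |R|=1.14013 >1
Stable set (-0.9205, 0).

(-0.9205, 0).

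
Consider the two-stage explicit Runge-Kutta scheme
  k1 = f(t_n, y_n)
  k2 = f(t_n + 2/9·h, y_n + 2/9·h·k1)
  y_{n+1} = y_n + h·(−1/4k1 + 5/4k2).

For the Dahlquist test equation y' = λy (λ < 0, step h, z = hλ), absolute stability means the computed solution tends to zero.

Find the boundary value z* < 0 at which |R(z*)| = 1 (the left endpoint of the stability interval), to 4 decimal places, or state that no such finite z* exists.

z* = -3.6000.

With y'=λy (z=hλ):
  k1=λy_n ⇒ h·k1=z·y_n;  k2=λ(1+2/9z)y_n ⇒ h·k2=z(1+2/9z)y_n
  y_{n+1}/y_n = 1 − 1/4z + 5/4z(1+2/9z) = 1 + z + 5/18z²
  so R(z) = 1 + z + 5/18z².

Boundary: |R(x)|=1, x<0.
x=-0.66: |R|=0.4610
R=1: x+5/18x²=0 ⇒ x=−18/5=-3.6000; min R=1−1/(4·5/18)=0.1000>−1
Confirm numerically:
  x=-2.900: |R|=0.43611 <1
  x=-2.853: |R|=0.40800 <1
  x=-1.745: |R|=0.10084 <1
  x=-3.890: |R|=1.31336 >1
  x=-3.866: |R|=1.28565 >1
  x=-3.683: |R|=1.08491 >1
Interval (-3.6000, 0).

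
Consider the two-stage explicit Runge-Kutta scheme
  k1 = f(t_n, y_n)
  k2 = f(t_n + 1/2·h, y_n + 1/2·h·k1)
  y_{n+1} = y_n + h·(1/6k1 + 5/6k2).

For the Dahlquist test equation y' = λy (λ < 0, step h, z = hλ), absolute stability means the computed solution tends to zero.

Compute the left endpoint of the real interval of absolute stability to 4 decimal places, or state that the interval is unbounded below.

z* = -2.4000.

Set f=λy, z=hλ:
  k1=λy_n ⇒ h·k1=z·y_n;  k2=λ(1+1/2z)y_n ⇒ h·k2=z(1+1/2z)y_n
  y_{n+1}/y_n = 1 + 1/6z + 5/6z(1+1/2z) = 1 + z + 5/12z²
  Hence R(z) = 1 + z + 5/12z².

Need |R(x)|<1, x<0.
x=-1.63: |R|=0.4770
R=1: x+5/12x²=0 ⇒ x=−12/5=-2.4000; min R=1−1/(4·5/12)=0.4000>−1
Confirm numerically:
  x=-2.189: |R|=0.80755 <1
  x=-1.797: |R|=0.54850 <1
  x=-1.459: |R|=0.42795 <1
  x=-1.018: |R|=0.41380 <1
  x=-2.605: |R|=1.22251 >1
  x=-2.471: |R|=1.07310 >1
  x=-2.463: |R|=1.06465 >1
Interval (-2.4000, 0).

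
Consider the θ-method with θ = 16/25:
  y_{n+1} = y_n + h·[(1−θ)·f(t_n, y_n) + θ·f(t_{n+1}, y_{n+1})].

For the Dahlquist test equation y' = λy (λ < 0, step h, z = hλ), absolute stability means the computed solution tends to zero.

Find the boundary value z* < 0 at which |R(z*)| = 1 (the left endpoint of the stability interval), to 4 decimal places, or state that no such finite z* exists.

(−∞, 0) — no finite endpoint.

With y'=λy (z=hλ):
  y_{n+1} = y_n + z·[9/25·y_n + 16/25·y_{n+1}] ⇒ (1 − 16/25z)y_{n+1} = (1 + 9/25z)y_n
  ⇒ R(z) = (1 + 9/25z)/(1 − 16/25z).

Need |R(x)|<1, x<0.
x=-0.73: |R|=0.5025
x=-2: |R|=0.1228
x=-10: |R|=0.3514
x=-100: |R|=0.5385
θ=16/25≥1/2 ⇒ |1+9/25x|<|1−16/25x| ∀x<0 ⇒ unbounded interval.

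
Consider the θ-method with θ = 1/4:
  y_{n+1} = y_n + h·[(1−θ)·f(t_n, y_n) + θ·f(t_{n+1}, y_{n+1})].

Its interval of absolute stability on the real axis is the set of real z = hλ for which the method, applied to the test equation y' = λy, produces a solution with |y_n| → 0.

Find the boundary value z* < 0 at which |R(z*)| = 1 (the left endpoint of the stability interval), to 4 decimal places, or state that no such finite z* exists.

Test eqn y'=λy, z=hλ:
  y_{n+1} = y_n + z·[3/4·y_n + 1/4·y_{n+1}] ⇒ (1 − 1/4z)y_{n+1} = (1 + 3/4z)y_n
  R(z) = (1 + 3/4z)/(1 − 1/4z).

Need |R(x)|<1, x<0.
x=-0.35: |R|=0.6782
R=−1: 1+3/4x = −1+1/4x ⇒ -1/2x=2 ⇒ x=2/(-1/2)=-4.0000
Confirm numerically:
  x=-3.811: |R|=0.95161 <1
  x=-3.362: |R|=0.82668 <1
  x=-2.385: |R|=0.49413 <1
  x=-1.715: |R|=0.20035 <1
  x=-4.539: |R|=1.12624 >1
  x=-4.174: |R|=1.04257 >1
  x=-4.081: |R|=1.02005 >1
So |R|<1 on (-4.0000, 0).

z* = -4.0000.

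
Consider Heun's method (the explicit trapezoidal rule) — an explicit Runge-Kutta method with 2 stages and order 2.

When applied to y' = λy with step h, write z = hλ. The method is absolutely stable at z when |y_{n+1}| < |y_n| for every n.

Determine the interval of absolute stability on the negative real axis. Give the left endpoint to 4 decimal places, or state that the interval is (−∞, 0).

With y'=λy (z=hλ):
  order 2, 2-stage ⇒ R(z)=1+z+z^2/2
  (e.g. R(-1.12)=0.50720, |R|=0.50720)

Need |R(x)|<1, x<0.
x=-1.12: |R|=0.5072
|R(-2.04)|=1.0408 |R(-2)|=1.0000 |R(-1.3)|=0.5450
Bisect:
  x_lo=-2.7196 |R|=1.9785  x_hi=-0.1294 |R|=0.8790
  mid=-1.42448 |R|=0.59009 →hi
  mid=-2.07203 |R|=1.07462 →lo
  mid=-1.74825 |R|=0.77994 →hi
  mid=-1.91014 |R|=0.91418 →hi
  mid=-1.99108 |R|=0.99112 →hi
  mid=-2.03155 |R|=1.03205 →lo
  mid=-2.01132 |R|=1.01138 →lo
  mid=-2.00120 |R|=1.00120 →lo
  ...
  [-2.00009,-1.99994] ⇒ x*=-2.0000
So |R|<1 on (-2.0000, 0).

(-2.0000, 0).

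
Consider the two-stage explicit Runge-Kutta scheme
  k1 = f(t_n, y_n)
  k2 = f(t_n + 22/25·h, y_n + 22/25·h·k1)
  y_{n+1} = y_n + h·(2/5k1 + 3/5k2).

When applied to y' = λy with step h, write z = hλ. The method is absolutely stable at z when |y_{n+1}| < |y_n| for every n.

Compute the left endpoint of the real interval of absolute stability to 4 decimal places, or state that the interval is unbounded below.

Set f=λy, z=hλ:
  k1=λy_n ⇒ h·k1=z·y_n;  k2=λ(1+22/25z)y_n ⇒ h·k2=z(1+22/25z)y_n
  y_{n+1}/y_n = 1 + 2/5z + 3/5z(1+22/25z) = 1 + z + 66/125z²
  R(z) = 1 + z + 66/125z².

Boundary: |R(x)|=1, x<0.
x=-0.65: |R|=0.5731
R=1: x+66/125x²=0 ⇒ x=−125/66=-1.8939; min R=1−1/(4·66/125)=0.5265>−1
Confirm numerically:
  x=-1.516: |R|=0.69748 <1
  x=-1.379: |R|=0.62507 <1
  x=-1.007: |R|=0.52842 <1
  x=-2.048: |R|=1.16659 >1
  x=-2.025: |R|=1.14013 >1
  x=-1.970: |R|=1.07912 >1
Interval (-1.8939, 0).

left endpoint -1.8939.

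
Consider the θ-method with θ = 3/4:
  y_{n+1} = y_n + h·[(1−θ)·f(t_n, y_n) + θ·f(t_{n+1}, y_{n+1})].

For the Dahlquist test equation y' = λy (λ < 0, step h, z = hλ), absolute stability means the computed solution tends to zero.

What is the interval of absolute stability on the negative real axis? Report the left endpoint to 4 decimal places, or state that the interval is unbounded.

unbounded; (−∞, 0).

With y'=λy (z=hλ):
  y_{n+1} = y_n + z·[1/4·y_n + 3/4·y_{n+1}] ⇒ (1 − 3/4z)y_{n+1} = (1 + 1/4z)y_n
  so R(z) = (1 + 1/4z)/(1 − 3/4z).

Need |R(x)|<1, x<0.
x=-0.42: |R|=0.6806
x=-2: |R|=0.2000
x=-10: |R|=0.1765
x=-100: |R|=0.3158
θ=3/4≥1/2 ⇒ |1+1/4x|<|1−3/4x| ∀x<0 ⇒ interval (−∞,0).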